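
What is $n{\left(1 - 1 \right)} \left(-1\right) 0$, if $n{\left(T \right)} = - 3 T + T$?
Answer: $0$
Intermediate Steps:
$n{\left(T \right)} = - 2 T$
$n{\left(1 - 1 \right)} \left(-1\right) 0 = - 2 \left(1 - 1\right) \left(-1\right) 0 = \left(-2\right) 0 \left(-1\right) 0 = 0 \left(-1\right) 0 = 0 \cdot 0 = 0$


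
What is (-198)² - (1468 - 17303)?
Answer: 55039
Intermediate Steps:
(-198)² - (1468 - 17303) = 39204 - 1*(-15835) = 39204 + 15835 = 55039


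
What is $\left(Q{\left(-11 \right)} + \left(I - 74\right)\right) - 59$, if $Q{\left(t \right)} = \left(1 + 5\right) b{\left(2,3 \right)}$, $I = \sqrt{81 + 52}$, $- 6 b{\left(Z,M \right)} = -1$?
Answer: $-132 + \sqrt{133} \approx -120.47$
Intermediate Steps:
$b{\left(Z,M \right)} = \frac{1}{6}$ ($b{\left(Z,M \right)} = \left(- \frac{1}{6}\right) \left(-1\right) = \frac{1}{6}$)
$I = \sqrt{133} \approx 11.533$
$Q{\left(t \right)} = 1$ ($Q{\left(t \right)} = \left(1 + 5\right) \frac{1}{6} = 6 \cdot \frac{1}{6} = 1$)
$\left(Q{\left(-11 \right)} + \left(I - 74\right)\right) - 59 = \left(1 + \left(\sqrt{133} - 74\right)\right) - 59 = \left(1 - \left(74 - \sqrt{133}\right)\right) - 59 = \left(-73 + \sqrt{133}\right) - 59 = -132 + \sqrt{133}$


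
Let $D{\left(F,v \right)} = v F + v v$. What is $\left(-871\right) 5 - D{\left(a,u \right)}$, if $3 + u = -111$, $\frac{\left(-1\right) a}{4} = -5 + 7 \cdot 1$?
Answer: $-18263$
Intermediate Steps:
$a = -8$ ($a = - 4 \left(-5 + 7 \cdot 1\right) = - 4 \left(-5 + 7\right) = \left(-4\right) 2 = -8$)
$u = -114$ ($u = -3 - 111 = -114$)
$D{\left(F,v \right)} = v^{2} + F v$ ($D{\left(F,v \right)} = F v + v^{2} = v^{2} + F v$)
$\left(-871\right) 5 - D{\left(a,u \right)} = \left(-871\right) 5 - - 114 \left(-8 - 114\right) = -4355 - \left(-114\right) \left(-122\right) = -4355 - 13908 = -18263$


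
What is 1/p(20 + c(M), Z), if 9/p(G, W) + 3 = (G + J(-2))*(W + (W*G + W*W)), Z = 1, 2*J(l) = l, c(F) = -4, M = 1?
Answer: 89/3 ≈ 29.667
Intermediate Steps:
J(l) = l/2
p(G, W) = 9/(-3 + (-1 + G)*(W + W**2 + G*W)) (p(G, W) = 9/(-3 + (G + (1/2)*(-2))*(W + (W*G + W*W))) = 9/(-3 + (G - 1)*(W + (G*W + W**2))) = 9/(-3 + (-1 + G)*(W + (W**2 + G*W))) = 9/(-3 + (-1 + G)*(W + W**2 + G*W)))
1/p(20 + c(M), Z) = 1/(9/(-3 - 1*1 - 1*1**2 + (20 - 4)*1**2 + 1*(20 - 4)**2)) = 1/(9/(-3 - 1 - 1*1 + 16*1 + 1*16**2)) = 1/(9/(-3 - 1 - 1 + 16 + 1*256)) = 1/(9/(-3 - 1 - 1 + 16 + 256)) = 1/(9/267) = 1/(9*(1/267)) = 1/(3/89) = 89/3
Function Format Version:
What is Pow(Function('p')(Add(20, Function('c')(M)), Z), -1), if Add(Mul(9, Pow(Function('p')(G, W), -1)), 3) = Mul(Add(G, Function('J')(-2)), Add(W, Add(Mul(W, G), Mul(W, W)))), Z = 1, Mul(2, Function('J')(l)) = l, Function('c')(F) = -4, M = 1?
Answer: Rational(89, 3) ≈ 29.667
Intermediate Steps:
Function('J')(l) = Mul(Rational(1, 2), l)
Function('p')(G, W) = Mul(9, Pow(Add(-3, Mul(Add(-1, G), Add(W, Pow(W, 2), Mul(G, W)))), -1)) (Function('p')(G, W) = Mul(9, Pow(Add(-3, Mul(Add(G, Mul(Rational(1, 2), -2)), Add(W, Add(Mul(W, G), Mul(W, W))))), -1)) = Mul(9, Pow(Add(-3, Mul(Add(G, -1), Add(W, Add(Mul(G, W), Pow(W, 2))))), -1)) = Mul(9, Pow(Add(-3, Mul(Add(-1, G), Add(W, Add(Pow(W, 2), Mul(G, W))))), -1)) = Mul(9, Pow(Add(-3, Mul(Add(-1, G), Add(W, Pow(W, 2), Mul(G, W)))), -1)))
Pow(Function('p')(Add(20, Function('c')(M)), Z), -1) = Pow(Mul(9, Pow(Add(-3, Mul(-1, 1), Mul(-1, Pow(1, 2)), Mul(Add(20, -4), Pow(1, 2)), Mul(1, Pow(Add(20, -4), 2))), -1)), -1) = Pow(Mul(9, Pow(Add(-3, -1, Mul(-1, 1), Mul(16, 1), Mul(1, Pow(16, 2))), -1)), -1) = Pow(Mul(9, Pow(Add(-3, -1, -1, 16, Mul(1, 256)), -1)), -1) = Pow(Mul(9, Pow(Add(-3, -1, -1, 16, 256), -1)), -1) = Pow(Mul(9, Pow(267, -1)), -1) = Pow(Mul(9, Rational(1, 267)), -1) = Pow(Rational(3, 89), -1) = Rational(89, 3)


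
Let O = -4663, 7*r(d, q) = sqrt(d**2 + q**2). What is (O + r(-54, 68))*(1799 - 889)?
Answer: -4243330 + 260*sqrt(1885) ≈ -4.2320e+6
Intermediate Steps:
r(d, q) = sqrt(d**2 + q**2)/7
(O + r(-54, 68))*(1799 - 889) = (-4663 + sqrt((-54)**2 + 68**2)/7)*(1799 - 889) = (-4663 + sqrt(2916 + 4624)/7)*910 = (-4663 + sqrt(7540)/7)*910 = (-4663 + (2*sqrt(1885))/7)*910 = (-4663 + 2*sqrt(1885)/7)*910 = -4243330 + 260*sqrt(1885)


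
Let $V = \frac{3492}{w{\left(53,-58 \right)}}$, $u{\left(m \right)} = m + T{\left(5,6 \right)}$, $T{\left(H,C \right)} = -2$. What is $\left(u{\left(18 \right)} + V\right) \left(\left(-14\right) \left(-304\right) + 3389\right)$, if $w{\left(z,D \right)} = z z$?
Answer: $\frac{370293220}{2809} \approx 1.3182 \cdot 10^{5}$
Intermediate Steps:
$w{\left(z,D \right)} = z^{2}$
$u{\left(m \right)} = -2 + m$ ($u{\left(m \right)} = m - 2 = -2 + m$)
$V = \frac{3492}{2809}$ ($V = \frac{3492}{53^{2}} = \frac{3492}{2809} \approx 1.2431$)
$\left(u{\left(18 \right)} + V\right) \left(\left(-14\right) \left(-304\right) + 3389\right) = \left(\left(-2 + 18\right) + \frac{3492}{2809}\right) \left(\left(-14\right) \left(-304\right) + 3389\right) = \left(16 + \frac{3492}{2809}\right) \left(4256 + 3389\right) = \frac{48436}{2809} \cdot 7645 = \frac{370293220}{2809}$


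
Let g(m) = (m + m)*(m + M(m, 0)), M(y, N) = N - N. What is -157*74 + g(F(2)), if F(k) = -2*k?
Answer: -11586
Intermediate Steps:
M(y, N) = 0
g(m) = 2*m**2 (g(m) = (m + m)*(m + 0) = (2*m)*m = 2*m**2)
-157*74 + g(F(2)) = -157*74 + 2*(-2*2)**2 = -11618 + 2*(-4)**2 = -11618 + 2*16 = -11618 + 32 = -11586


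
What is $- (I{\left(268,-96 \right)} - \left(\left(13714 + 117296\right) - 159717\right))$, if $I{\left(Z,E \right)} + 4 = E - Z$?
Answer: $-28339$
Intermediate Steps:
$I{\left(Z,E \right)} = -4 + E - Z$ ($I{\left(Z,E \right)} = -4 + \left(E - Z\right) = -4 + E - Z$)
$- (I{\left(268,-96 \right)} - \left(\left(13714 + 117296\right) - 159717\right)) = - (\left(-4 - 96 - 268\right) - \left(\left(13714 + 117296\right) - 159717\right)) = - (\left(-4 - 96 - 268\right) - \left(131010 - 159717\right)) = - (-368 - -28707) = - (-368 + 28707) = \left(-1\right) 28339 = -28339$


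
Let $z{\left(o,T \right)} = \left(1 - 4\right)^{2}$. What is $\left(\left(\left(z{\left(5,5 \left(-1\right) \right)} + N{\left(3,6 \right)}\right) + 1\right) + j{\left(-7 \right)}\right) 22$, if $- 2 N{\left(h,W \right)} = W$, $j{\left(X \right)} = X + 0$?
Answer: $0$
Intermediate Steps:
$j{\left(X \right)} = X$
$N{\left(h,W \right)} = - \frac{W}{2}$
$z{\left(o,T \right)} = 9$ ($z{\left(o,T \right)} = \left(-3\right)^{2} = 9$)
$\left(\left(\left(z{\left(5,5 \left(-1\right) \right)} + N{\left(3,6 \right)}\right) + 1\right) + j{\left(-7 \right)}\right) 22 = \left(\left(\left(9 - 3\right) + 1\right) - 7\right) 22 = \left(\left(6 + 1\right) - 7\right) 22 = \left(7 - 7\right) 22 = 0 \cdot 22 = 0$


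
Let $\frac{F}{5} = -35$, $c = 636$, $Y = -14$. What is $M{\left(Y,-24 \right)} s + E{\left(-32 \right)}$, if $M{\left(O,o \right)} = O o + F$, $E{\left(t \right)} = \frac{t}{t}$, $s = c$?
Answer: $102397$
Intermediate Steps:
$s = 636$
$F = -175$ ($F = 5 \left(-35\right) = -175$)
$E{\left(t \right)} = 1$
$M{\left(O,o \right)} = -175 + O o$ ($M{\left(O,o \right)} = O o - 175 = -175 + O o$)
$M{\left(Y,-24 \right)} s + E{\left(-32 \right)} = \left(-175 - -336\right) 636 + 1 = \left(-175 + 336\right) 636 + 1 = 161 \cdot 636 + 1 = 102396 + 1 = 102397$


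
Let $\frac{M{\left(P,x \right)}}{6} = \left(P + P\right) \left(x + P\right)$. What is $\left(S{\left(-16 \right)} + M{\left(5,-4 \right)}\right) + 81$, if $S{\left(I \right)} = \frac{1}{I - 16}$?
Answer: $\frac{4511}{32} \approx 140.97$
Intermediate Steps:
$S{\left(I \right)} = \frac{1}{-16 + I}$
$M{\left(P,x \right)} = 12 P \left(P + x\right)$ ($M{\left(P,x \right)} = 6 \left(P + P\right) \left(x + P\right) = 6 \cdot 2 P \left(P + x\right) = 12 P \left(P + x\right)$)
$\left(S{\left(-16 \right)} + M{\left(5,-4 \right)}\right) + 81 = \left(\frac{1}{-16 - 16} + 12 \cdot 5 \left(5 - 4\right)\right) + 81 = \left(\frac{1}{-32} + 12 \cdot 5 \cdot 1\right) + 81 = \left(- \frac{1}{32} + 60\right) + 81 = \frac{1919}{32} + 81 = \frac{4511}{32}$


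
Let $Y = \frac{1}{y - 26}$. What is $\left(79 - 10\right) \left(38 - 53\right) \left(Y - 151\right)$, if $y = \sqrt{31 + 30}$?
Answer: $\frac{6409479}{41} + \frac{69 \sqrt{61}}{41} \approx 1.5634 \cdot 10^{5}$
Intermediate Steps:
$y = \sqrt{61} \approx 7.8102$
$Y = \frac{1}{-26 + \sqrt{61}}$ ($Y = \frac{1}{\sqrt{61} - 26} = \frac{1}{-26 + \sqrt{61}} \approx -0.054976$)
$\left(79 - 10\right) \left(38 - 53\right) \left(Y - 151\right) = \left(79 - 10\right) \left(38 - 53\right) \left(\left(- \frac{26}{615} - \frac{\sqrt{61}}{615}\right) - 151\right) = 69 \left(-15\right) \left(- \frac{92891}{615} - \frac{\sqrt{61}}{615}\right) = - 1035 \left(- \frac{92891}{615} - \frac{\sqrt{61}}{615}\right) = \frac{6409479}{41} + \frac{69 \sqrt{61}}{41}$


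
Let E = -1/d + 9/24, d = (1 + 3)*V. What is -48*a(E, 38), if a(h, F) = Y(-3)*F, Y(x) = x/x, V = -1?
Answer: -1824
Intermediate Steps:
d = -4 (d = (1 + 3)*(-1) = 4*(-1) = -4)
E = 5/8 (E = -1/(-4) + 9/24 = -1*(-¼) + 9*(1/24) = ¼ + 3/8 = 5/8 ≈ 0.62500)
Y(x) = 1
a(h, F) = F (a(h, F) = 1*F = F)
-48*a(E, 38) = -48*38 = -1824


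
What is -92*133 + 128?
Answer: -12108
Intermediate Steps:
-92*133 + 128 = -12236 + 128 = -12108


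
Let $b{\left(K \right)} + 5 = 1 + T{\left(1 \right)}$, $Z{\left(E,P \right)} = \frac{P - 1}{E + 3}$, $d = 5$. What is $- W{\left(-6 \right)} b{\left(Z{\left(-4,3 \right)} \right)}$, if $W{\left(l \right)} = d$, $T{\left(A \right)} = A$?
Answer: $15$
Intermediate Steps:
$W{\left(l \right)} = 5$
$Z{\left(E,P \right)} = \frac{-1 + P}{3 + E}$
$b{\left(K \right)} = -3$ ($b{\left(K \right)} = -5 + \left(1 + 1\right) = -5 + 2 = -3$)
$- W{\left(-6 \right)} b{\left(Z{\left(-4,3 \right)} \right)} = \left(-1\right) 5 \left(-3\right) = \left(-5\right) \left(-3\right) = 15$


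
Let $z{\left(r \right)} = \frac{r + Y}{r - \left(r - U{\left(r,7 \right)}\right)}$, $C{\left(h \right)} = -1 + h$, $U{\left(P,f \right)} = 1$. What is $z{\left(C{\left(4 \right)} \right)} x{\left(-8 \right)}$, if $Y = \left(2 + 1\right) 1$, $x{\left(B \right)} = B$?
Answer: $-48$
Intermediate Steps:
$Y = 3$ ($Y = 3 \cdot 1 = 3$)
$z{\left(r \right)} = 3 + r$ ($z{\left(r \right)} = \frac{r + 3}{r - \left(-1 + r\right)} = \frac{3 + r}{1} = \left(3 + r\right) 1 = 3 + r$)
$z{\left(C{\left(4 \right)} \right)} x{\left(-8 \right)} = \left(3 + \left(-1 + 4\right)\right) \left(-8\right) = \left(3 + 3\right) \left(-8\right) = 6 \left(-8\right) = -48$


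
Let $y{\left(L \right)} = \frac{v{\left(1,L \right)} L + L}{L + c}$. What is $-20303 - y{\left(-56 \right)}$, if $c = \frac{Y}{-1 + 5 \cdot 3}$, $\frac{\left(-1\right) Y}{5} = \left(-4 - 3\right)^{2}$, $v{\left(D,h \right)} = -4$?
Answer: $- \frac{142105}{7} \approx -20301.0$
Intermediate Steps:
$Y = -245$ ($Y = - 5 \left(-4 - 3\right)^{2} = - 5 \left(-7\right)^{2} = \left(-5\right) 49 = -245$)
$c = - \frac{35}{2}$ ($c = - \frac{245}{-1 + 5 \cdot 3} = - \frac{245}{-1 + 15} = - \frac{245}{14} = \left(-245\right) \frac{1}{14} = - \frac{35}{2} \approx -17.5$)
$y{\left(L \right)} = - \frac{3 L}{- \frac{35}{2} + L}$ ($y{\left(L \right)} = \frac{- 4 L + L}{L - \frac{35}{2}} = \frac{\left(-3\right) L}{- \frac{35}{2} + L} = - \frac{3 L}{- \frac{35}{2} + L}$)
$-20303 - y{\left(-56 \right)} = -20303 - \left(-6\right) \left(-56\right) \frac{1}{-35 + 2 \left(-56\right)} = -20303 - \left(-6\right) \left(-56\right) \frac{1}{-35 - 112} = -20303 - \left(-6\right) \left(-56\right) \frac{1}{-147} = -20303 - \left(-6\right) \left(-56\right) \left(- \frac{1}{147}\right) = -20303 - - \frac{16}{7} = -20303 + \frac{16}{7} = - \frac{142105}{7}$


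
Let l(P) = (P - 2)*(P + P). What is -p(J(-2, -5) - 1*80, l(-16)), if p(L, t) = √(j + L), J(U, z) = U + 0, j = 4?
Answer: -I*√78 ≈ -8.8318*I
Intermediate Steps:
J(U, z) = U
l(P) = 2*P*(-2 + P) (l(P) = (-2 + P)*(2*P) = 2*P*(-2 + P))
p(L, t) = √(4 + L)
-p(J(-2, -5) - 1*80, l(-16)) = -√(4 + (-2 - 1*80)) = -√(4 + (-2 - 80)) = -√(4 - 82) = -√(-78) = -I*√78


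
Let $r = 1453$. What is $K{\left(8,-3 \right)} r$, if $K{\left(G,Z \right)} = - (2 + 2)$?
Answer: $-5812$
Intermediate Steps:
$K{\left(G,Z \right)} = -4$ ($K{\left(G,Z \right)} = \left(-1\right) 4 = -4$)
$K{\left(8,-3 \right)} r = \left(-4\right) 1453 = -5812$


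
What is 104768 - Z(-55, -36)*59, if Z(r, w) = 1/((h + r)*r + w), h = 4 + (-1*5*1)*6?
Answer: 462969733/4419 ≈ 1.0477e+5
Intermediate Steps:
h = -26 (h = 4 - 5*1*6 = 4 - 5*6 = 4 - 30 = -26)
Z(r, w) = 1/(w + r*(-26 + r)) (Z(r, w) = 1/((-26 + r)*r + w) = 1/(r*(-26 + r) + w) = 1/(w + r*(-26 + r)))
104768 - Z(-55, -36)*59 = 104768 - 59/(-36 + (-55)² - 26*(-55)) = 104768 - 59/(-36 + 3025 + 1430) = 104768 - 59/4419 = 462969733/4419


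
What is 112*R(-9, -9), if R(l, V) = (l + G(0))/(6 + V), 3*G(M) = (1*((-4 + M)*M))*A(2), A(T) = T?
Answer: 336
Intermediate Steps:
G(M) = 2*M*(-4 + M)/3 (G(M) = ((1*((-4 + M)*M))*2)/3 = ((1*(M*(-4 + M)))*2)/3 = ((M*(-4 + M))*2)/3 = (2*M*(-4 + M))/3 = 2*M*(-4 + M)/3)
R(l, V) = l/(6 + V) (R(l, V) = (l + (2/3)*0*(-4 + 0))/(6 + V) = (l + (2/3)*0*(-4))/(6 + V) = (l + 0)/(6 + V) = l/(6 + V))
112*R(-9, -9) = 112*(-9/(6 - 9)) = 112*(-9/(-3)) = 112*(-9*(-1/3)) = 112*3 = 336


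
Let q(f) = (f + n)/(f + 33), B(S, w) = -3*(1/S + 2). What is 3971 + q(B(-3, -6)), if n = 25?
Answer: 27802/7 ≈ 3971.7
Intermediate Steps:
B(S, w) = -6 - 3/S (B(S, w) = -3*(2 + 1/S) = -6 - 3/S)
q(f) = (25 + f)/(33 + f) (q(f) = (f + 25)/(f + 33) = (25 + f)/(33 + f))
3971 + q(B(-3, -6)) = 3971 + (25 + (-6 - 3/(-3)))/(33 + (-6 - 3/(-3))) = 3971 + (25 + (-6 - 3*(-1/3)))/(33 + (-6 - 3*(-1/3))) = 3971 + (25 + (-6 + 1))/(33 + (-6 + 1)) = 3971 + (25 - 5)/(33 - 5) = 3971 + 20/28 = 3971 + (1/28)*20 = 3971 + 5/7 = 27802/7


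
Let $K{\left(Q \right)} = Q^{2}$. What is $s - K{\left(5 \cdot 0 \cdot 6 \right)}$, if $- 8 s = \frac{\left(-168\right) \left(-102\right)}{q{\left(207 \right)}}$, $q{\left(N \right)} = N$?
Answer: $- \frac{238}{23} \approx -10.348$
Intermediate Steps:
$s = - \frac{238}{23}$ ($s = - \frac{\left(-168\right) \left(-102\right) \frac{1}{207}}{8} = - \frac{17136 \cdot \frac{1}{207}}{8} = \left(- \frac{1}{8}\right) \frac{1904}{23} = - \frac{238}{23} \approx -10.348$)
$s - K{\left(5 \cdot 0 \cdot 6 \right)} = - \frac{238}{23} - \left(5 \cdot 0 \cdot 6\right)^{2} = - \frac{238}{23} - \left(0 \cdot 6\right)^{2} = - \frac{238}{23} - 0^{2} = - \frac{238}{23} - 0 = - \frac{238}{23} + 0 = - \frac{238}{23}$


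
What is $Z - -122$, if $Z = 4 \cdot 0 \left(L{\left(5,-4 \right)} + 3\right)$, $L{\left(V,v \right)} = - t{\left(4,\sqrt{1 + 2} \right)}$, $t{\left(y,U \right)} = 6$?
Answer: $122$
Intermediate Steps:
$L{\left(V,v \right)} = -6$ ($L{\left(V,v \right)} = \left(-1\right) 6 = -6$)
$Z = 0$ ($Z = 4 \cdot 0 \left(-6 + 3\right) = 0 \left(-3\right) = 0$)
$Z - -122 = 0 - -122 = 0 + 122 = 122$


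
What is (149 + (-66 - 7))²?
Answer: 5776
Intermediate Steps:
(149 + (-66 - 7))² = (149 - 73)² = 76² = 5776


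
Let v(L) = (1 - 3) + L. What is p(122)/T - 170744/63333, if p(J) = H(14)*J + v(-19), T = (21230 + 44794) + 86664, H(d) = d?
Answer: -8654572367/3223396368 ≈ -2.6849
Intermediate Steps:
v(L) = -2 + L
T = 152688 (T = 66024 + 86664 = 152688)
p(J) = -21 + 14*J (p(J) = 14*J + (-2 - 19) = 14*J - 21 = -21 + 14*J)
p(122)/T - 170744/63333 = (-21 + 14*122)/152688 - 170744/63333 = (-21 + 1708)*(1/152688) - 170744*1/63333 = 1687*(1/152688) - 170744/63333 = 1687/152688 - 170744/63333 = -8654572367/3223396368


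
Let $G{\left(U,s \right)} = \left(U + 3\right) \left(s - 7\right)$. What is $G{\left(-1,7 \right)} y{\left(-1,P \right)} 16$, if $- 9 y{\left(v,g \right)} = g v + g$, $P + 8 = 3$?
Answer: $0$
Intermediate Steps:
$P = -5$ ($P = -8 + 3 = -5$)
$G{\left(U,s \right)} = \left(-7 + s\right) \left(3 + U\right)$ ($G{\left(U,s \right)} = \left(3 + U\right) \left(-7 + s\right) = \left(-7 + s\right) \left(3 + U\right)$)
$y{\left(v,g \right)} = - \frac{g}{9} - \frac{g v}{9}$ ($y{\left(v,g \right)} = - \frac{g v + g}{9} = - \frac{g + g v}{9} = - \frac{g}{9} - \frac{g v}{9}$)
$G{\left(-1,7 \right)} y{\left(-1,P \right)} 16 = \left(-21 - -7 + 3 \cdot 7 - 7\right) \left(\left(- \frac{1}{9}\right) \left(-5\right) \left(1 - 1\right)\right) 16 = \left(-21 + 7 + 21 - 7\right) \left(\left(- \frac{1}{9}\right) \left(-5\right) 0\right) 16 = 0 \cdot 0 \cdot 16 = 0 \cdot 16 = 0$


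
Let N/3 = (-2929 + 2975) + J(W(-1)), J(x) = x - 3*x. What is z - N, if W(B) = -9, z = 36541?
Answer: 36349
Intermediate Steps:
J(x) = -2*x
N = 192 (N = 3*((-2929 + 2975) - 2*(-9)) = 3*(46 + 18) = 3*64 = 192)
z - N = 36541 - 1*192 = 36541 - 192 = 36349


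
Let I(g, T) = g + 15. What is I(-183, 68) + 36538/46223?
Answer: -7728926/46223 ≈ -167.21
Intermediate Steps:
I(g, T) = 15 + g
I(-183, 68) + 36538/46223 = (15 - 183) + 36538/46223 = -168 + 36538*(1/46223) = -168 + 36538/46223 = -7728926/46223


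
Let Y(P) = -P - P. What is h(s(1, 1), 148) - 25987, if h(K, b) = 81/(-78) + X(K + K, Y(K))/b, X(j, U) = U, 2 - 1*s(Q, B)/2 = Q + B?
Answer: -675689/26 ≈ -25988.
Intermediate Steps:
Y(P) = -2*P
s(Q, B) = 4 - 2*B - 2*Q (s(Q, B) = 4 - 2*(Q + B) = 4 - 2*(B + Q) = 4 + (-2*B - 2*Q) = 4 - 2*B - 2*Q)
h(K, b) = -27/26 - 2*K/b (h(K, b) = 81/(-78) + (-2*K)/b = 81*(-1/78) - 2*K/b = -27/26 - 2*K/b)
h(s(1, 1), 148) - 25987 = (-27/26 - 2*(4 - 2*1 - 2*1)/148) - 25987 = (-27/26 - 2*(4 - 2 - 2)*1/148) - 25987 = (-27/26 - 2*0*1/148) - 25987 = (-27/26 + 0) - 25987 = -27/26 - 25987 = -675689/26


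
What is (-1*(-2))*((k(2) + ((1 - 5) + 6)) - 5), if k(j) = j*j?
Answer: 2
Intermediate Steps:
k(j) = j²
(-1*(-2))*((k(2) + ((1 - 5) + 6)) - 5) = (-1*(-2))*((2² + ((1 - 5) + 6)) - 5) = 2*((4 + (-4 + 6)) - 5) = 2*((4 + 2) - 5) = 2*(6 - 5) = 2*1 = 2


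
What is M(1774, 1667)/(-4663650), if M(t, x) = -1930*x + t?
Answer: 1607768/2331825 ≈ 0.68949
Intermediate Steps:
M(t, x) = t - 1930*x
M(1774, 1667)/(-4663650) = (1774 - 1930*1667)/(-4663650) = (1774 - 3217310)*(-1/4663650) = -3215536*(-1/4663650) = 1607768/2331825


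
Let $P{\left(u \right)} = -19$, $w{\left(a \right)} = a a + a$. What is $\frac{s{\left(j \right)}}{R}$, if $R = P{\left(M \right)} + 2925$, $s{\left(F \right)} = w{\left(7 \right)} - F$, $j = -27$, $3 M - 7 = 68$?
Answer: $\frac{83}{2906} \approx 0.028562$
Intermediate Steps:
$M = 25$ ($M = \frac{7}{3} + \frac{1}{3} \cdot 68 = \frac{7}{3} + \frac{68}{3} = 25$)
$w{\left(a \right)} = a + a^{2}$ ($w{\left(a \right)} = a^{2} + a = a + a^{2}$)
$s{\left(F \right)} = 56 - F$ ($s{\left(F \right)} = 7 \left(1 + 7\right) - F = 7 \cdot 8 - F = 56 - F$)
$R = 2906$ ($R = -19 + 2925 = 2906$)
$\frac{s{\left(j \right)}}{R} = \frac{56 - -27}{2906} = \left(56 + 27\right) \frac{1}{2906} = 83 \cdot \frac{1}{2906} = \frac{83}{2906}$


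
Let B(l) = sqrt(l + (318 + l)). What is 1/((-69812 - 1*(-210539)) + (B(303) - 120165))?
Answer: 3427/70465820 - sqrt(231)/211397460 ≈ 4.8562e-5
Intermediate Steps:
B(l) = sqrt(318 + 2*l)
1/((-69812 - 1*(-210539)) + (B(303) - 120165)) = 1/((-69812 - 1*(-210539)) + (sqrt(318 + 2*303) - 120165)) = 1/((-69812 + 210539) + (sqrt(318 + 606) - 120165)) = 1/(140727 + (sqrt(924) - 120165)) = 1/(140727 + (2*sqrt(231) - 120165)) = 1/(140727 + (-120165 + 2*sqrt(231))) = 1/(20562 + 2*sqrt(231))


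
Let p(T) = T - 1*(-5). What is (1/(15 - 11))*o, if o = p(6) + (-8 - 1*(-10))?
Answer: 13/4 ≈ 3.2500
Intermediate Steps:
p(T) = 5 + T (p(T) = T + 5 = 5 + T)
o = 13 (o = (5 + 6) + (-8 - 1*(-10)) = 11 + (-8 + 10) = 11 + 2 = 13)
(1/(15 - 11))*o = (1/(15 - 11))*13 = (1/4)*13 = 13/4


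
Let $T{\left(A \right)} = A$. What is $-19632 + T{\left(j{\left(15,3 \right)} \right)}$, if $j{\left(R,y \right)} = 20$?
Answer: $-19612$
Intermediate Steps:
$-19632 + T{\left(j{\left(15,3 \right)} \right)} = -19632 + 20 = -19612$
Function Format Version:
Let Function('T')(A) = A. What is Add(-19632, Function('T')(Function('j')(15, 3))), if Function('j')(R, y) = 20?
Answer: -19612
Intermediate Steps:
Add(-19632, Function('T')(Function('j')(15, 3))) = Add(-19632, 20) = -19612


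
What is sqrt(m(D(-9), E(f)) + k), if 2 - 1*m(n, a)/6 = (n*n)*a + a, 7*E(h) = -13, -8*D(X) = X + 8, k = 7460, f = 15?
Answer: sqrt(23467682)/56 ≈ 86.506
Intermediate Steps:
D(X) = -1 - X/8 (D(X) = -(X + 8)/8 = -(8 + X)/8 = -1 - X/8)
E(h) = -13/7 (E(h) = (1/7)*(-13) = -13/7)
m(n, a) = 12 - 6*a - 6*a*n**2 (m(n, a) = 12 - 6*((n*n)*a + a) = 12 - 6*(n**2*a + a) = 12 - 6*(a*n**2 + a) = 12 - 6*(a + a*n**2) = 12 + (-6*a - 6*a*n**2) = 12 - 6*a - 6*a*n**2)
sqrt(m(D(-9), E(f)) + k) = sqrt((12 - 6*(-13/7) - 6*(-13/7)*(-1 - 1/8*(-9))**2) + 7460) = sqrt((12 + 78/7 - 6*(-13/7)*(-1 + 9/8)**2) + 7460) = sqrt((12 + 78/7 - 6*(-13/7)*(1/8)**2) + 7460) = sqrt((12 + 78/7 - 6*(-13/7)*1/64) + 7460) = sqrt((12 + 78/7 + 39/224) + 7460) = sqrt(5223/224 + 7460) = sqrt(1676263/224) = sqrt(23467682)/56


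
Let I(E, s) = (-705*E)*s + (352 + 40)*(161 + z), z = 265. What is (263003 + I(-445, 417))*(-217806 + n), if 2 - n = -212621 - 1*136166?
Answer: 17191953613560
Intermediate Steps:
I(E, s) = 166992 - 705*E*s (I(E, s) = (-705*E)*s + (352 + 40)*(161 + 265) = -705*E*s + 392*426 = -705*E*s + 166992 = 166992 - 705*E*s)
n = 348789 (n = 2 - (-212621 - 1*136166) = 2 - (-212621 - 136166) = 2 - 1*(-348787) = 2 + 348787 = 348789)
(263003 + I(-445, 417))*(-217806 + n) = (263003 + (166992 - 705*(-445)*417))*(-217806 + 348789) = (263003 + (166992 + 130823325))*130983 = (263003 + 130990317)*130983 = 131253320*130983 = 17191953613560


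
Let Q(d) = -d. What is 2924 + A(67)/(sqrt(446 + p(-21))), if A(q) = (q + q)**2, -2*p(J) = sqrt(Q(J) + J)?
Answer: 2924 + 8978*sqrt(446)/223 ≈ 3774.2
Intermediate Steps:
p(J) = 0 (p(J) = -sqrt(-J + J)/2 = -sqrt(0)/2 = -1/2*0 = 0)
A(q) = 4*q**2 (A(q) = (2*q)**2 = 4*q**2)
2924 + A(67)/(sqrt(446 + p(-21))) = 2924 + (4*67**2)/(sqrt(446 + 0)) = 2924 + (4*4489)/(sqrt(446)) = 2924 + 17956*(sqrt(446)/446) = 2924 + 8978*sqrt(446)/223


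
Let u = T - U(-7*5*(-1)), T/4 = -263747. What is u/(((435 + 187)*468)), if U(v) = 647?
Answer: -1055635/291096 ≈ -3.6264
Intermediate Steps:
T = -1054988 (T = 4*(-263747) = -1054988)
u = -1055635 (u = -1054988 - 1*647 = -1054988 - 647 = -1055635)
u/(((435 + 187)*468)) = -1055635*1/(468*(435 + 187)) = -1055635/(622*468) = -1055635/291096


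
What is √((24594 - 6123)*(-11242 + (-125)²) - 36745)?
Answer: 4*√5057603 ≈ 8995.6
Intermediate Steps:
√((24594 - 6123)*(-11242 + (-125)²) - 36745) = √(18471*(-11242 + 15625) - 36745) = √(18471*4383 - 36745) = √(80958393 - 36745) = √80921648 = 4*√5057603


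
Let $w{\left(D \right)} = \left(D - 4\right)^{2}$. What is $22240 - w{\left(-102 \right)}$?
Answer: $11004$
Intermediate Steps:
$w{\left(D \right)} = \left(-4 + D\right)^{2}$
$22240 - w{\left(-102 \right)} = 22240 - \left(-4 - 102\right)^{2} = 22240 - \left(-106\right)^{2} = 22240 - 11236 = 11004$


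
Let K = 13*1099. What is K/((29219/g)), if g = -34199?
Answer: -488601113/29219 ≈ -16722.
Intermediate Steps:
K = 14287
K/((29219/g)) = 14287/((29219/(-34199))) = 14287/((29219*(-1/34199))) = 14287/(-29219/34199) = 14287*(-34199/29219) = -488601113/29219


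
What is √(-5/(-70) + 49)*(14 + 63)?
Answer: 11*√9618/2 ≈ 539.39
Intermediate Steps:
√(-5/(-70) + 49)*(14 + 63) = √(-5*(-1/70) + 49)*77 = √(1/14 + 49)*77 = √(687/14)*77 = (√9618/14)*77 = 11*√9618/2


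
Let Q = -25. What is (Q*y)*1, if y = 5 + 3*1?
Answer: -200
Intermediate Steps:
y = 8 (y = 5 + 3 = 8)
(Q*y)*1 = -25*8*1 = -200*1 = -200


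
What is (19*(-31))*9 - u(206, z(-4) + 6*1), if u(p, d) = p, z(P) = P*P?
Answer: -5507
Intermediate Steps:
z(P) = P²
(19*(-31))*9 - u(206, z(-4) + 6*1) = (19*(-31))*9 - 1*206 = -589*9 - 206 = -5301 - 206 = -5507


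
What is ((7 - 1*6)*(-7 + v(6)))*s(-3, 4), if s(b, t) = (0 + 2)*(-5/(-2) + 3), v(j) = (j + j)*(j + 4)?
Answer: 1243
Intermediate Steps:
v(j) = 2*j*(4 + j) (v(j) = (2*j)*(4 + j) = 2*j*(4 + j))
s(b, t) = 11 (s(b, t) = 2*(-5*(-½) + 3) = 2*(5/2 + 3) = 2*(11/2) = 11)
((7 - 1*6)*(-7 + v(6)))*s(-3, 4) = ((7 - 1*6)*(-7 + 2*6*(4 + 6)))*11 = ((7 - 6)*(-7 + 2*6*10))*11 = (1*(-7 + 120))*11 = (1*113)*11 = 113*11 = 1243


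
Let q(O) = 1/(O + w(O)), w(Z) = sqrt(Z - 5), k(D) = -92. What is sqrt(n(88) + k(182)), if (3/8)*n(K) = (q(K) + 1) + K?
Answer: 2*sqrt(28782 + 327*sqrt(83))/(3*sqrt(88 + sqrt(83))) ≈ 12.057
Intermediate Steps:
w(Z) = sqrt(-5 + Z)
q(O) = 1/(O + sqrt(-5 + O))
n(K) = 8/3 + 8*K/3 + 8/(3*(K + sqrt(-5 + K))) (n(K) = 8*((1/(K + sqrt(-5 + K)) + 1) + K)/3 = 8*((1 + 1/(K + sqrt(-5 + K))) + K)/3 = 8*(1 + K + 1/(K + sqrt(-5 + K)))/3 = 8/3 + 8*K/3 + 8/(3*(K + sqrt(-5 + K))))
sqrt(n(88) + k(182)) = sqrt(8*(1 + (1 + 88)*(88 + sqrt(-5 + 88)))/(3*(88 + sqrt(-5 + 88))) - 92) = sqrt(8*(1 + 89*(88 + sqrt(83)))/(3*(88 + sqrt(83))) - 92) = sqrt(8*(1 + (7832 + 89*sqrt(83)))/(3*(88 + sqrt(83))) - 92) = sqrt(8*(7833 + 89*sqrt(83))/(3*(88 + sqrt(83))) - 92) = sqrt(-92 + 8*(7833 + 89*sqrt(83))/(3*(88 + sqrt(83))))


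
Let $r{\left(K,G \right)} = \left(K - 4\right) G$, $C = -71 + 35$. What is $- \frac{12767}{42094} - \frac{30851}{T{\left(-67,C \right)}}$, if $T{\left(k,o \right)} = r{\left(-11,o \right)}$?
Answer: $- \frac{652768087}{11365380} \approx -57.435$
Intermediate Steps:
$C = -36$
$r{\left(K,G \right)} = G \left(-4 + K\right)$ ($r{\left(K,G \right)} = \left(-4 + K\right) G = G \left(-4 + K\right)$)
$T{\left(k,o \right)} = - 15 o$ ($T{\left(k,o \right)} = o \left(-4 - 11\right) = o \left(-15\right) = - 15 o$)
$- \frac{12767}{42094} - \frac{30851}{T{\left(-67,C \right)}} = - \frac{12767}{42094} - \frac{30851}{\left(-15\right) \left(-36\right)} = \left(-12767\right) \frac{1}{42094} - \frac{30851}{540} = - \frac{12767}{42094} - \frac{30851}{540} = - \frac{652768087}{11365380}$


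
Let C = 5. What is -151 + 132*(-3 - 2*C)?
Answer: -1867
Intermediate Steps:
-151 + 132*(-3 - 2*C) = -151 + 132*(-3 - 2*5) = -151 + 132*(-3 - 10) = -151 + 132*(-13) = -151 - 1716 = -1867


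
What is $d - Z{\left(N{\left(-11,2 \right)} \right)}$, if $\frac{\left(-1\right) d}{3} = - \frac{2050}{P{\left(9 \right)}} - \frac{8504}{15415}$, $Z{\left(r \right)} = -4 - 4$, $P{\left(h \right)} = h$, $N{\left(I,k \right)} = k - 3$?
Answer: $\frac{32047246}{46245} \approx 692.99$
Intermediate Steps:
$N{\left(I,k \right)} = -3 + k$
$Z{\left(r \right)} = -8$ ($Z{\left(r \right)} = -4 - 4 = -8$)
$d = \frac{31677286}{46245}$ ($d = - 3 \left(- \frac{2050}{9} - \frac{8504}{15415}\right) = \left(-3\right) \left(- \frac{31677286}{138735}\right) = \frac{31677286}{46245} \approx 684.99$)
$d - Z{\left(N{\left(-11,2 \right)} \right)} = \frac{31677286}{46245} - -8 = \frac{31677286}{46245} + 8 = \frac{32047246}{46245}$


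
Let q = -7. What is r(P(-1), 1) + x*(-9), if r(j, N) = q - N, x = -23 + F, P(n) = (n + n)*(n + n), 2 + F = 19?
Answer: 46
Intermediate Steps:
F = 17 (F = -2 + 19 = 17)
P(n) = 4*n² (P(n) = (2*n)*(2*n) = 4*n²)
x = -6 (x = -23 + 17 = -6)
r(j, N) = -7 - N
r(P(-1), 1) + x*(-9) = (-7 - 1*1) - 6*(-9) = (-7 - 1) + 54 = -8 + 54 = 46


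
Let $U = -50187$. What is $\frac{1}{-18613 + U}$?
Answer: $- \frac{1}{68800} \approx -1.4535 \cdot 10^{-5}$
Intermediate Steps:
$\frac{1}{-18613 + U} = \frac{1}{-18613 - 50187} = \frac{1}{-68800} = - \frac{1}{68800}$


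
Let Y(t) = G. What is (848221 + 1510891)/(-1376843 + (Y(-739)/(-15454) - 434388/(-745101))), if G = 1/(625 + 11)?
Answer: -1919637477202089792/1120353041267247869 ≈ -1.7134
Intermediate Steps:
G = 1/636 ≈ 0.0015723
Y(t) = 1/636
(848221 + 1510891)/(-1376843 + (Y(-739)/(-15454) - 434388/(-745101))) = (848221 + 1510891)/(-1376843 + ((1/636)/(-15454) - 434388/(-745101))) = 2359112/(-1376843 + ((1/636)*(-1/15454) - 434388*(-1/745101))) = 2359112/(-1376843 + (-1/9828744 + 144796/248367)) = 2359112/(-1376843 + 474387522619/813711887016) = 2359112/(-1120353041267247869/813711887016) = 2359112*(-813711887016/1120353041267247869) = -1919637477202089792/1120353041267247869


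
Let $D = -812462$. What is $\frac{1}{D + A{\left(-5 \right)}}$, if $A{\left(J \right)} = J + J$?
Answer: $- \frac{1}{812472} \approx -1.2308 \cdot 10^{-6}$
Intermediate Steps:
$A{\left(J \right)} = 2 J$
$\frac{1}{D + A{\left(-5 \right)}} = \frac{1}{-812462 + 2 \left(-5\right)} = \frac{1}{-812462 - 10} = \frac{1}{-812472} = - \frac{1}{812472}$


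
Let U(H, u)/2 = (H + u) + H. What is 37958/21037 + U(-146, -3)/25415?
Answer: 190458148/106931071 ≈ 1.7811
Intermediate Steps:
U(H, u) = 2*u + 4*H (U(H, u) = 2*((H + u) + H) = 2*(u + 2*H) = 2*u + 4*H)
37958/21037 + U(-146, -3)/25415 = 37958/21037 + (2*(-3) + 4*(-146))/25415 = 37958*(1/21037) + (-6 - 584)*(1/25415) = 37958/21037 - 590*1/25415 = 37958/21037 - 118/5083 = 190458148/106931071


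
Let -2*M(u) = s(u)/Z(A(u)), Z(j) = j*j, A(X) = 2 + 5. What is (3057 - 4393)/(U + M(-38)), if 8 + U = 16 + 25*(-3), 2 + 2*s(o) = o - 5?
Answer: 261856/13087 ≈ 20.009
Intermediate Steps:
A(X) = 7
s(o) = -7/2 + o/2 (s(o) = -1 + (o - 5)/2 = -1 + (-5 + o)/2 = -1 + (-5/2 + o/2) = -7/2 + o/2)
U = -67 (U = -8 + (16 + 25*(-3)) = -8 + (16 - 75) = -8 - 59 = -67)
Z(j) = j**2
M(u) = 1/28 - u/196 (M(u) = -(-7/2 + u/2)/(2*(7**2)) = -(-7/2 + u/2)/(2*49) = -(-1/14 + u/98)/2 = 1/28 - u/196)
(3057 - 4393)/(U + M(-38)) = (3057 - 4393)/(-67 + (1/28 - 1/196*(-38))) = -1336/(-67 + (1/28 + 19/98)) = -1336/(-67 + 45/196) = -1336/(-13087/196) = -1336*(-196/13087) = 261856/13087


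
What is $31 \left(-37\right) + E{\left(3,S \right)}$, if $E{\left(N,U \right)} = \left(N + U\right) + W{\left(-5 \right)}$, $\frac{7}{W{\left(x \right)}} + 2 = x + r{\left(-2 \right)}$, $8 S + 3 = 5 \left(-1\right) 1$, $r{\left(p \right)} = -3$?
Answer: $- \frac{11457}{10} \approx -1145.7$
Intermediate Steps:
$S = -1$ ($S = - \frac{3}{8} + \frac{5 \left(-1\right) 1}{8} = - \frac{3}{8} + \frac{\left(-5\right) 1}{8} = - \frac{3}{8} + \frac{1}{8} \left(-5\right) = - \frac{3}{8} - \frac{5}{8} = -1$)
$W{\left(x \right)} = \frac{7}{-5 + x}$ ($W{\left(x \right)} = \frac{7}{-2 + \left(x - 3\right)} = \frac{7}{-2 + \left(-3 + x\right)} = \frac{7}{-5 + x}$)
$E{\left(N,U \right)} = - \frac{7}{10} + N + U$ ($E{\left(N,U \right)} = \left(N + U\right) + \frac{7}{-5 - 5} = \left(N + U\right) + \frac{7}{-10} = \left(N + U\right) + 7 \left(- \frac{1}{10}\right) = \left(N + U\right) - \frac{7}{10} = - \frac{7}{10} + N + U$)
$31 \left(-37\right) + E{\left(3,S \right)} = 31 \left(-37\right) - - \frac{13}{10} = -1147 + \frac{13}{10} = - \frac{11457}{10}$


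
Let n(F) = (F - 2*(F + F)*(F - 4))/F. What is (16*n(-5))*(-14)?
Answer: -8288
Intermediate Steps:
n(F) = (F - 4*F*(-4 + F))/F (n(F) = (F - 2*2*F*(-4 + F))/F = (F - 4*F*(-4 + F))/F)
(16*n(-5))*(-14) = (16*(17 - 4*(-5)))*(-14) = (16*(17 + 20))*(-14) = (16*37)*(-14) = 592*(-14) = -8288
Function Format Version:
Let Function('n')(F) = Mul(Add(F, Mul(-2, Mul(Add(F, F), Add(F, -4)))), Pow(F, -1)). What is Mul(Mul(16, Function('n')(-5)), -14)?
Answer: -8288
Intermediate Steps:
Function('n')(F) = Mul(Pow(F, -1), Add(F, Mul(-4, F, Add(-4, F)))) (Function('n')(F) = Mul(Add(F, Mul(-2, Mul(Mul(2, F), Add(-4, F)))), Pow(F, -1)) = Mul(Add(F, Mul(-2, Mul(2, F, Add(-4, F)))), Pow(F, -1)) = Mul(Add(F, Mul(-4, F, Add(-4, F))), Pow(F, -1)) = Mul(Pow(F, -1), Add(F, Mul(-4, F, Add(-4, F)))))
Mul(Mul(16, Function('n')(-5)), -14) = Mul(Mul(16, Add(17, Mul(-4, -5))), -14) = Mul(Mul(16, Add(17, 20)), -14) = Mul(Mul(16, 37), -14) = Mul(592, -14) = -8288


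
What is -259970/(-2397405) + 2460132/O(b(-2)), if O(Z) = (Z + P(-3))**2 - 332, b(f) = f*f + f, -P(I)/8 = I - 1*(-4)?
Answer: -294892790317/35481594 ≈ -8311.1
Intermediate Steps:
P(I) = -32 - 8*I (P(I) = -8*(I - 1*(-4)) = -8*(I + 4) = -8*(4 + I) = -32 - 8*I)
b(f) = f + f**2 (b(f) = f**2 + f = f + f**2)
O(Z) = -332 + (-8 + Z)**2 (O(Z) = (Z + (-32 - 8*(-3)))**2 - 332 = (Z + (-32 + 24))**2 - 332 = (Z - 8)**2 - 332 = (-8 + Z)**2 - 332 = -332 + (-8 + Z)**2)
-259970/(-2397405) + 2460132/O(b(-2)) = -259970/(-2397405) + 2460132/(-332 + (-8 - 2*(1 - 2))**2) = -259970*(-1/2397405) + 2460132/(-332 + (-8 - 2*(-1))**2) = 51994/479481 + 2460132/(-332 + (-8 + 2)**2) = 51994/479481 + 2460132/(-332 + (-6)**2) = 51994/479481 + 2460132/(-332 + 36) = 51994/479481 + 2460132/(-296) = 51994/479481 + 2460132*(-1/296) = 51994/479481 - 615033/74 = -294892790317/35481594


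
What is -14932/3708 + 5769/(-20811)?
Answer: -27678442/6430599 ≈ -4.3042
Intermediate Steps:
-14932/3708 + 5769/(-20811) = -14932*1/3708 + 5769*(-1/20811) = -3733/927 - 1923/6937 = -27678442/6430599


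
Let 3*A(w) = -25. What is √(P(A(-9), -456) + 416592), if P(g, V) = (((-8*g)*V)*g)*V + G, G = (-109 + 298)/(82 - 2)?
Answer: I*√46041362255/20 ≈ 10729.0*I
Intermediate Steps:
A(w) = -25/3 (A(w) = (⅓)*(-25) = -25/3)
G = 189/80 ≈ 2.3625
P(g, V) = 189/80 - 8*V²*g² (P(g, V) = (((-8*g)*V)*g)*V + 189/80 = ((-8*V*g)*g)*V + 189/80 = (-8*V*g²)*V + 189/80 = -8*V²*g² + 189/80 = 189/80 - 8*V²*g²)
√(P(A(-9), -456) + 416592) = √((189/80 - 8*(-456)²*(-25/3)²) + 416592) = √((189/80 - 8*207936*625/9) + 416592) = √((189/80 - 115520000) + 416592) = √(-9241599811/80 + 416592) = √(-9208272451/80) = I*√46041362255/20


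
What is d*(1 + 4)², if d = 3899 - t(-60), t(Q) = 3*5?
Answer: 97100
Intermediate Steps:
t(Q) = 15
d = 3884 (d = 3899 - 1*15 = 3899 - 15 = 3884)
d*(1 + 4)² = 3884*(1 + 4)² = 3884*5² = 3884*25 = 97100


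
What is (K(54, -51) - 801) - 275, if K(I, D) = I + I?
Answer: -968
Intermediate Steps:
K(I, D) = 2*I
(K(54, -51) - 801) - 275 = (2*54 - 801) - 275 = (108 - 801) - 275 = -693 - 275 = -968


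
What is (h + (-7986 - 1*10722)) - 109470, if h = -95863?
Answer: -224041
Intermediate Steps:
(h + (-7986 - 1*10722)) - 109470 = (-95863 + (-7986 - 1*10722)) - 109470 = (-95863 + (-7986 - 10722)) - 109470 = (-95863 - 18708) - 109470 = -114571 - 109470 = -224041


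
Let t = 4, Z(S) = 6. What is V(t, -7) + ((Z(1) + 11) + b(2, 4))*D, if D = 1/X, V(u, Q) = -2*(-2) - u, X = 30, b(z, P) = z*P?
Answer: ⅚ ≈ 0.83333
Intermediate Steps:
b(z, P) = P*z
V(u, Q) = 4 - u
D = 1/30 ≈ 0.033333
V(t, -7) + ((Z(1) + 11) + b(2, 4))*D = (4 - 1*4) + ((6 + 11) + 4*2)*(1/30) = (4 - 4) + (17 + 8)*(1/30) = 0 + 25*(1/30) = 0 + ⅚ = ⅚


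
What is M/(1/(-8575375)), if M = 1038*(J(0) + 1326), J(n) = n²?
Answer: -11803043245500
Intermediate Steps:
M = 1376388 (M = 1038*(0² + 1326) = 1038*(0 + 1326) = 1038*1326 = 1376388)
M/(1/(-8575375)) = 1376388/(1/(-8575375)) = 1376388/(-1/8575375) = 1376388*(-8575375) = -11803043245500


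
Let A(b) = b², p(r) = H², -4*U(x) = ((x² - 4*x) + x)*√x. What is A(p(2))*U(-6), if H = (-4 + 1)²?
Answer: -177147*I*√6/2 ≈ -2.1696e+5*I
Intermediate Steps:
U(x) = -√x*(x² - 3*x)/4 (U(x) = -((x² - 4*x) + x)*√x/4 = -(x² - 3*x)*√x/4 = -√x*(x² - 3*x)/4)
H = 9 (H = (-3)² = 9)
p(r) = 81 (p(r) = 9² = 81)
A(p(2))*U(-6) = 81²*((-6)^(3/2)*(3 - 1*(-6))/4) = 6561*((-6*I*√6)*(3 + 6)/4) = 6561*((¼)*(-6*I*√6)*9) = 6561*(-27*I*√6/2) = -177147*I*√6/2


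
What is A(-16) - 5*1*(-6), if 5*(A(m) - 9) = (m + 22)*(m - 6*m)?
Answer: 135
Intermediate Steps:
A(m) = 9 - m*(22 + m) (A(m) = 9 + ((m + 22)*(m - 6*m))/5 = 9 + ((22 + m)*(-5*m))/5 = 9 + (-5*m*(22 + m))/5 = 9 - m*(22 + m))
A(-16) - 5*1*(-6) = (9 - 1*(-16)**2 - 22*(-16)) - 5*1*(-6) = (9 - 1*256 + 352) - 5*(-6) = (9 - 256 + 352) + 30 = 105 + 30 = 135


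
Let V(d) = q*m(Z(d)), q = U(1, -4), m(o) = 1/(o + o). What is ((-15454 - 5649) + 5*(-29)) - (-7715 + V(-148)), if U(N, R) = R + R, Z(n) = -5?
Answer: -67669/5 ≈ -13534.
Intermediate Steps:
m(o) = 1/(2*o)
U(N, R) = 2*R
q = -8 (q = 2*(-4) = -8)
V(d) = ⅘ (V(d) = -4/(-5) = -4*(-1)/5 = -8*(-⅒) = ⅘)
((-15454 - 5649) + 5*(-29)) - (-7715 + V(-148)) = ((-15454 - 5649) + 5*(-29)) - (-7715 + ⅘) = (-21103 - 145) - 1*(-38571/5) = -21248 + 38571/5 = -67669/5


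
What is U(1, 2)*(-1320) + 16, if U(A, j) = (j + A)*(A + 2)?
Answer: -11864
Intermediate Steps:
U(A, j) = (2 + A)*(A + j) (U(A, j) = (A + j)*(2 + A) = (2 + A)*(A + j))
U(1, 2)*(-1320) + 16 = (1² + 2*1 + 2*2 + 1*2)*(-1320) + 16 = (1 + 2 + 4 + 2)*(-1320) + 16 = 9*(-1320) + 16 = -11880 + 16 = -11864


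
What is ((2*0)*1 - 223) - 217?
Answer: -440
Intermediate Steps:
((2*0)*1 - 223) - 217 = (0*1 - 223) - 217 = (0 - 223) - 217 = -223 - 217 = -440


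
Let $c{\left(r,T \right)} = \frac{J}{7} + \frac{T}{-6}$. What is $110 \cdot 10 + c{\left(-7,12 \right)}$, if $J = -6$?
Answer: $\frac{7680}{7} \approx 1097.1$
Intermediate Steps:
$c{\left(r,T \right)} = - \frac{6}{7} - \frac{T}{6}$ ($c{\left(r,T \right)} = - \frac{6}{7} + \frac{T}{-6} = \left(-6\right) \frac{1}{7} + T \left(- \frac{1}{6}\right) = - \frac{6}{7} - \frac{T}{6}$)
$110 \cdot 10 + c{\left(-7,12 \right)} = 110 \cdot 10 - \frac{20}{7} = 1100 - \frac{20}{7} = \frac{7680}{7}$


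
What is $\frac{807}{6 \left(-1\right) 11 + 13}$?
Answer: $- \frac{807}{53} \approx -15.226$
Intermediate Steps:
$\frac{807}{6 \left(-1\right) 11 + 13} = \frac{807}{\left(-6\right) 11 + 13} = \frac{807}{-66 + 13} = \frac{807}{-53} = 807 \left(- \frac{1}{53}\right) = - \frac{807}{53}$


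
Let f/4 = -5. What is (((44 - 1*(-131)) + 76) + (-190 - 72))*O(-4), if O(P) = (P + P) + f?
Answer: 308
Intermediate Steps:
f = -20 (f = 4*(-5) = -20)
O(P) = -20 + 2*P (O(P) = (P + P) - 20 = 2*P - 20 = -20 + 2*P)
(((44 - 1*(-131)) + 76) + (-190 - 72))*O(-4) = (((44 - 1*(-131)) + 76) + (-190 - 72))*(-20 + 2*(-4)) = (((44 + 131) + 76) - 262)*(-20 - 8) = ((175 + 76) - 262)*(-28) = (251 - 262)*(-28) = -11*(-28) = 308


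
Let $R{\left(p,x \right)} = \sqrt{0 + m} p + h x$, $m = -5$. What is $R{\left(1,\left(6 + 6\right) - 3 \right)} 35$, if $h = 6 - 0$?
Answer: $1890 + 35 i \sqrt{5} \approx 1890.0 + 78.262 i$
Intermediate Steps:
$h = 6$ ($h = 6 + 0 = 6$)
$R{\left(p,x \right)} = 6 x + i p \sqrt{5}$ ($R{\left(p,x \right)} = \sqrt{0 - 5} p + 6 x = \sqrt{-5} p + 6 x = i \sqrt{5} p + 6 x = i p \sqrt{5} + 6 x = 6 x + i p \sqrt{5}$)
$R{\left(1,\left(6 + 6\right) - 3 \right)} 35 = \left(6 \left(\left(6 + 6\right) - 3\right) + i 1 \sqrt{5}\right) 35 = \left(6 \left(12 - 3\right) + i \sqrt{5}\right) 35 = \left(6 \cdot 9 + i \sqrt{5}\right) 35 = \left(54 + i \sqrt{5}\right) 35 = 1890 + 35 i \sqrt{5}$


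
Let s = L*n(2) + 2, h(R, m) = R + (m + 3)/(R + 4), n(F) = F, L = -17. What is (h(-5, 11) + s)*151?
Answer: -7701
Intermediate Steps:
h(R, m) = R + (3 + m)/(4 + R)
s = -32 (s = -17*2 + 2 = -34 + 2 = -32)
(h(-5, 11) + s)*151 = ((3 + 11 + (-5)² + 4*(-5))/(4 - 5) - 32)*151 = ((3 + 11 + 25 - 20)/(-1) - 32)*151 = (-1*19 - 32)*151 = (-19 - 32)*151 = -51*151 = -7701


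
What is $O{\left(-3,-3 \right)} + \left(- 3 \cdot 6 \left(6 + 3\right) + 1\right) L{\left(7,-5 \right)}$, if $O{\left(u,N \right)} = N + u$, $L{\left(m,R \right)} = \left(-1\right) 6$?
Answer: $960$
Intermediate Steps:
$L{\left(m,R \right)} = -6$
$O{\left(-3,-3 \right)} + \left(- 3 \cdot 6 \left(6 + 3\right) + 1\right) L{\left(7,-5 \right)} = \left(-3 - 3\right) + \left(- 3 \cdot 6 \left(6 + 3\right) + 1\right) \left(-6\right) = -6 + \left(- 3 \cdot 6 \cdot 9 + 1\right) \left(-6\right) = -6 + \left(\left(-3\right) 54 + 1\right) \left(-6\right) = -6 + \left(-162 + 1\right) \left(-6\right) = -6 - -966 = -6 + 966 = 960$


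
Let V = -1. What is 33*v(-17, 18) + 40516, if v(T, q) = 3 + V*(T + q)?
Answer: 40582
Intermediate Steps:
v(T, q) = 3 - T - q (v(T, q) = 3 - (T + q) = 3 + (-T - q) = 3 - T - q)
33*v(-17, 18) + 40516 = 33*(3 - 1*(-17) - 1*18) + 40516 = 33*(3 + 17 - 18) + 40516 = 33*2 + 40516 = 66 + 40516 = 40582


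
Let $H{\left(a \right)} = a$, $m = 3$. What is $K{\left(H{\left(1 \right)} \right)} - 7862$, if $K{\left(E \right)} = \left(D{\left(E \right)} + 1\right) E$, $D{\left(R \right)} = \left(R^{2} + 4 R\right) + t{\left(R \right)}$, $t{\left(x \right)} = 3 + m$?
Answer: $-7850$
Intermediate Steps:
$t{\left(x \right)} = 6$ ($t{\left(x \right)} = 3 + 3 = 6$)
$D{\left(R \right)} = 6 + R^{2} + 4 R$ ($D{\left(R \right)} = \left(R^{2} + 4 R\right) + 6 = 6 + R^{2} + 4 R$)
$K{\left(E \right)} = E \left(7 + E^{2} + 4 E\right)$ ($K{\left(E \right)} = \left(\left(6 + E^{2} + 4 E\right) + 1\right) E = \left(7 + E^{2} + 4 E\right) E = E \left(7 + E^{2} + 4 E\right)$)
$K{\left(H{\left(1 \right)} \right)} - 7862 = 1 \left(7 + 1^{2} + 4 \cdot 1\right) - 7862 = 1 \left(7 + 1 + 4\right) - 7862 = 1 \cdot 12 - 7862 = 12 - 7862 = -7850$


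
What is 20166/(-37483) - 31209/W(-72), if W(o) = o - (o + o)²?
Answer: 250064273/259982088 ≈ 0.96185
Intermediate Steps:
W(o) = o - 4*o² (W(o) = o - (2*o)² = o - 4*o²)
20166/(-37483) - 31209/W(-72) = 20166/(-37483) - 31209*(-1/(72*(1 - 4*(-72)))) = 20166*(-1/37483) - 31209*(-1/(72*(1 + 288))) = -20166/37483 - 31209/((-72*289)) = -20166/37483 - 31209/(-20808) = -20166/37483 - 31209*(-1/20808) = -20166/37483 + 10403/6936 = 250064273/259982088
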